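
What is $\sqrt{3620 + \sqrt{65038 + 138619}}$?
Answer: $\sqrt{3620 + \sqrt{203657}} \approx 63.807$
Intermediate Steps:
$\sqrt{3620 + \sqrt{65038 + 138619}} = \sqrt{3620 + \sqrt{203657}}$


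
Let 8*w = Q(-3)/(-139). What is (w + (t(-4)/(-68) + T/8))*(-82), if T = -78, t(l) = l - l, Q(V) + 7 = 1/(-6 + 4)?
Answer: 888429/1112 ≈ 798.95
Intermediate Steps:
Q(V) = -15/2 (Q(V) = -7 + 1/(-6 + 4) = -7 + 1/(-2) = -7 - 1/2 = -15/2)
t(l) = 0
w = 15/2224 (w = (-15/2/(-139))/8 = (-15/2*(-1/139))/8 = (1/8)*(15/278) = 15/2224 ≈ 0.0067446)
(w + (t(-4)/(-68) + T/8))*(-82) = (15/2224 + (0/(-68) - 78/8))*(-82) = (15/2224 + (0*(-1/68) - 78*1/8))*(-82) = (15/2224 + (0 - 39/4))*(-82) = (15/2224 - 39/4)*(-82) = -21669/2224*(-82) = 888429/1112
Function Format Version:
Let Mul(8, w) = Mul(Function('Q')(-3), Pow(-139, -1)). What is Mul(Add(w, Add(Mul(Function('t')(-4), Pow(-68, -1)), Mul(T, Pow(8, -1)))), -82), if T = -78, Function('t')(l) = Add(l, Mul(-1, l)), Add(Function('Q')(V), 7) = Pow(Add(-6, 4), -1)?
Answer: Rational(888429, 1112) ≈ 798.95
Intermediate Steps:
Function('Q')(V) = Rational(-15, 2) (Function('Q')(V) = Add(-7, Pow(Add(-6, 4), -1)) = Add(-7, Pow(-2, -1)) = Add(-7, Rational(-1, 2)) = Rational(-15, 2))
Function('t')(l) = 0
w = Rational(15, 2224) (w = Mul(Rational(1, 8), Mul(Rational(-15, 2), Pow(-139, -1))) = Mul(Rational(1, 8), Mul(Rational(-15, 2), Rational(-1, 139))) = Mul(Rational(1, 8), Rational(15, 278)) = Rational(15, 2224) ≈ 0.0067446)
Mul(Add(w, Add(Mul(Function('t')(-4), Pow(-68, -1)), Mul(T, Pow(8, -1)))), -82) = Mul(Add(Rational(15, 2224), Add(Mul(0, Pow(-68, -1)), Mul(-78, Pow(8, -1)))), -82) = Mul(Add(Rational(15, 2224), Add(Mul(0, Rational(-1, 68)), Mul(-78, Rational(1, 8)))), -82) = Mul(Add(Rational(15, 2224), Add(0, Rational(-39, 4))), -82) = Mul(Add(Rational(15, 2224), Rational(-39, 4)), -82) = Mul(Rational(-21669, 2224), -82) = Rational(888429, 1112)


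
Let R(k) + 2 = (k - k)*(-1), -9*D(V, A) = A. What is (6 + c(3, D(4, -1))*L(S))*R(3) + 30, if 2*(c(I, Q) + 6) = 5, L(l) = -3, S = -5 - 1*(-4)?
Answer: -3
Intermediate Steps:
D(V, A) = -A/9
S = -1 (S = -5 + 4 = -1)
R(k) = -2 (R(k) = -2 + (k - k)*(-1) = -2 + 0*(-1) = -2 + 0 = -2)
c(I, Q) = -7/2 (c(I, Q) = -6 + (½)*5 = -6 + 5/2 = -7/2)
(6 + c(3, D(4, -1))*L(S))*R(3) + 30 = (6 - 7/2*(-3))*(-2) + 30 = (6 + 21/2)*(-2) + 30 = (33/2)*(-2) + 30 = -33 + 30 = -3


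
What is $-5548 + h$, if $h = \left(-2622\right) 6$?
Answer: $-21280$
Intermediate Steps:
$h = -15732$
$-5548 + h = -5548 - 15732 = -21280$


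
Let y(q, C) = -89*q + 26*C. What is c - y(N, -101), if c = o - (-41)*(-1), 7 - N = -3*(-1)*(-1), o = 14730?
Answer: 18205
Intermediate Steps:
N = 10 (N = 7 - (-3*(-1))*(-1) = 7 - 3*(-1) = 7 - 1*(-3) = 7 + 3 = 10)
c = 14689 (c = 14730 - (-41)*(-1) = 14730 - 1*41 = 14730 - 41 = 14689)
c - y(N, -101) = 14689 - (-89*10 + 26*(-101)) = 14689 - (-890 - 2626) = 14689 - 1*(-3516) = 14689 + 3516 = 18205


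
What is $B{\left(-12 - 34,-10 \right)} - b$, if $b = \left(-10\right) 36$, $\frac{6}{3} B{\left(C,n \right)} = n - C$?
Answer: $378$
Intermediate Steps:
$B{\left(C,n \right)} = \frac{n}{2} - \frac{C}{2}$ ($B{\left(C,n \right)} = \frac{n - C}{2} = \frac{n}{2} - \frac{C}{2}$)
$b = -360$
$B{\left(-12 - 34,-10 \right)} - b = \left(\frac{1}{2} \left(-10\right) - \frac{-12 - 34}{2}\right) - -360 = \left(-5 - \frac{-12 - 34}{2}\right) + 360 = \left(-5 - -23\right) + 360 = \left(-5 + 23\right) + 360 = 18 + 360 = 378$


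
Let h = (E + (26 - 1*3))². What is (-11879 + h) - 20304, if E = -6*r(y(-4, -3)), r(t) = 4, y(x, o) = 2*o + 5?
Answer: -32182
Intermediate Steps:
y(x, o) = 5 + 2*o
E = -24 (E = -6*4 = -24)
h = 1 (h = (-24 + (26 - 1*3))² = (-24 + (26 - 3))² = (-24 + 23)² = (-1)² = 1)
(-11879 + h) - 20304 = (-11879 + 1) - 20304 = -11878 - 20304 = -32182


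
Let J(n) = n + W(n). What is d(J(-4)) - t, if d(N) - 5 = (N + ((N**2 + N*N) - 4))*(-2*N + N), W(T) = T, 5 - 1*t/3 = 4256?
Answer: 13686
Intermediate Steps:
t = -12753 (t = 15 - 3*4256 = 15 - 12768 = -12753)
J(n) = 2*n (J(n) = n + n = 2*n)
d(N) = 5 - N*(-4 + N + 2*N**2) (d(N) = 5 + (N + ((N**2 + N*N) - 4))*(-2*N + N) = 5 + (N + ((N**2 + N**2) - 4))*(-N) = 5 + (N + (2*N**2 - 4))*(-N) = 5 + (N + (-4 + 2*N**2))*(-N) = 5 + (-4 + N + 2*N**2)*(-N) = 5 - N*(-4 + N + 2*N**2))
d(J(-4)) - t = (5 - (2*(-4))**2 - 2*(2*(-4))**3 + 4*(2*(-4))) - 1*(-12753) = (5 - 1*(-8)**2 - 2*(-8)**3 + 4*(-8)) + 12753 = (5 - 1*64 - 2*(-512) - 32) + 12753 = (5 - 64 + 1024 - 32) + 12753 = 933 + 12753 = 13686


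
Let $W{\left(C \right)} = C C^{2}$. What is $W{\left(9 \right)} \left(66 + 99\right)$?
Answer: $120285$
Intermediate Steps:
$W{\left(C \right)} = C^{3}$
$W{\left(9 \right)} \left(66 + 99\right) = 9^{3} \left(66 + 99\right) = 729 \cdot 165 = 120285$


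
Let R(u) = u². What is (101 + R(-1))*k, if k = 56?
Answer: 5712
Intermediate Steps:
(101 + R(-1))*k = (101 + (-1)²)*56 = (101 + 1)*56 = 102*56 = 5712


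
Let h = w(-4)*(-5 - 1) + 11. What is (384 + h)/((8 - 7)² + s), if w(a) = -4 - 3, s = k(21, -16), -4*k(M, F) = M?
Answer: -1748/17 ≈ -102.82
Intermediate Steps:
k(M, F) = -M/4
s = -21/4 (s = -¼*21 = -21/4 ≈ -5.2500)
w(a) = -7
h = 53 (h = -7*(-5 - 1) + 11 = -7*(-6) + 11 = 42 + 11 = 53)
(384 + h)/((8 - 7)² + s) = (384 + 53)/((8 - 7)² - 21/4) = 437/(1² - 21/4) = 437/(1 - 21/4) = 437/(-17/4) = 437*(-4/17) = -1748/17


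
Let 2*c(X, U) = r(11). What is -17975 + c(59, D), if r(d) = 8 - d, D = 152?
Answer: -35953/2 ≈ -17977.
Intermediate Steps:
c(X, U) = -3/2 (c(X, U) = (8 - 1*11)/2 = (8 - 11)/2 = (1/2)*(-3) = -3/2)
-17975 + c(59, D) = -17975 - 3/2 = -35953/2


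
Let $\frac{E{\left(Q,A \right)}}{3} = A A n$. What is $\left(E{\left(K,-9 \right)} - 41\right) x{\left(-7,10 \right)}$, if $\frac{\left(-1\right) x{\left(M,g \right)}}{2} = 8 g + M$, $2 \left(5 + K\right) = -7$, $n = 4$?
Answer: $-135926$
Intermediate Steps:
$K = - \frac{17}{2}$ ($K = -5 + \frac{1}{2} \left(-7\right) = -5 - \frac{7}{2} = - \frac{17}{2} \approx -8.5$)
$x{\left(M,g \right)} = - 16 g - 2 M$ ($x{\left(M,g \right)} = - 2 \left(8 g + M\right) = - 2 \left(M + 8 g\right) = - 16 g - 2 M$)
$E{\left(Q,A \right)} = 12 A^{2}$ ($E{\left(Q,A \right)} = 3 A A 4 = 3 A^{2} \cdot 4 = 3 \cdot 4 A^{2} = 12 A^{2}$)
$\left(E{\left(K,-9 \right)} - 41\right) x{\left(-7,10 \right)} = \left(12 \left(-9\right)^{2} - 41\right) \left(\left(-16\right) 10 - -14\right) = \left(12 \cdot 81 - 41\right) \left(-160 + 14\right) = \left(972 - 41\right) \left(-146\right) = 931 \left(-146\right) = -135926$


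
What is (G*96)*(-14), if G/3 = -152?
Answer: 612864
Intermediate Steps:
G = -456 (G = 3*(-152) = -456)
(G*96)*(-14) = -456*96*(-14) = -43776*(-14) = 612864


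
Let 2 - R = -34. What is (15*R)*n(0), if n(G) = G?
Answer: 0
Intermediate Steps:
R = 36 (R = 2 - 1*(-34) = 2 + 34 = 36)
(15*R)*n(0) = (15*36)*0 = 540*0 = 0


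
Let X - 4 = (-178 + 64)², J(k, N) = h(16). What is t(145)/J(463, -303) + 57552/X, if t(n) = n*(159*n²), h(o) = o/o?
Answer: 787688491569/1625 ≈ 4.8473e+8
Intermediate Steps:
h(o) = 1
J(k, N) = 1
t(n) = 159*n³
X = 13000 (X = 4 + (-178 + 64)² = 4 + (-114)² = 4 + 12996 = 13000)
t(145)/J(463, -303) + 57552/X = (159*145³)/1 + 57552/13000 = (159*3048625)*1 + 57552*(1/13000) = 484731375*1 + 7194/1625 = 484731375 + 7194/1625 = 787688491569/1625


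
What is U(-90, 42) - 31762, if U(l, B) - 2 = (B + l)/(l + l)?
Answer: -476396/15 ≈ -31760.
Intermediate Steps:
U(l, B) = 2 + (B + l)/(2*l) (U(l, B) = 2 + (B + l)/(l + l) = 2 + (B + l)/((2*l)) = 2 + (B + l)*(1/(2*l)) = 2 + (B + l)/(2*l))
U(-90, 42) - 31762 = (½)*(42 + 5*(-90))/(-90) - 31762 = (½)*(-1/90)*(42 - 450) - 31762 = (½)*(-1/90)*(-408) - 31762 = 34/15 - 31762 = -476396/15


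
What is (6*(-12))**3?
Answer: -373248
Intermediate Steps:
(6*(-12))**3 = (-72)**3 = -373248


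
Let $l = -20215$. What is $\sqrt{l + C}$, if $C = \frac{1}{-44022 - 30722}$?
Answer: $\frac{3 i \sqrt{3137067885694}}{37372} \approx 142.18 i$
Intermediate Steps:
$C = - \frac{1}{74744}$ ($C = \frac{1}{-74744} = - \frac{1}{74744} \approx -1.3379 \cdot 10^{-5}$)
$\sqrt{l + C} = \sqrt{-20215 - \frac{1}{74744}} = \sqrt{- \frac{1510949961}{74744}} = \frac{3 i \sqrt{3137067885694}}{37372}$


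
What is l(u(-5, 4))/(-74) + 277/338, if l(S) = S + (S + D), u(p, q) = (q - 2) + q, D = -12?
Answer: 277/338 ≈ 0.81953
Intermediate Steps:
u(p, q) = -2 + 2*q (u(p, q) = (-2 + q) + q = -2 + 2*q)
l(S) = -12 + 2*S (l(S) = S + (S - 12) = S + (-12 + S) = -12 + 2*S)
l(u(-5, 4))/(-74) + 277/338 = (-12 + 2*(-2 + 2*4))/(-74) + 277/338 = (-12 + 2*(-2 + 8))*(-1/74) + 277*(1/338) = (-12 + 2*6)*(-1/74) + 277/338 = (-12 + 12)*(-1/74) + 277/338 = 0*(-1/74) + 277/338 = 0 + 277/338 = 277/338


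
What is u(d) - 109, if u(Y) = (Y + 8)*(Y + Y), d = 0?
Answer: -109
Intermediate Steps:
u(Y) = 2*Y*(8 + Y) (u(Y) = (8 + Y)*(2*Y) = 2*Y*(8 + Y))
u(d) - 109 = 2*0*(8 + 0) - 109 = 2*0*8 - 109 = 0 - 109 = -109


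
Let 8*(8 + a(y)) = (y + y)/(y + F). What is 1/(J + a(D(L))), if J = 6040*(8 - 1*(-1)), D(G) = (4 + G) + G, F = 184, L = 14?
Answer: 27/1467505 ≈ 1.8399e-5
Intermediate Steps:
D(G) = 4 + 2*G
J = 54360 (J = 6040*(8 + 1) = 6040*9 = 54360)
a(y) = -8 + y/(4*(184 + y)) (a(y) = -8 + ((y + y)/(y + 184))/8 = -8 + ((2*y)/(184 + y))/8 = -8 + (2*y/(184 + y))/8 = -8 + y/(4*(184 + y)))
1/(J + a(D(L))) = 1/(54360 + (-5888 - 31*(4 + 2*14))/(4*(184 + (4 + 2*14)))) = 1/(54360 + (-5888 - 31*(4 + 28))/(4*(184 + (4 + 28)))) = 1/(54360 + (-5888 - 31*32)/(4*(184 + 32))) = 1/(54360 + (¼)*(-5888 - 992)/216) = 1/(54360 + (¼)*(1/216)*(-6880)) = 1/(54360 - 215/27) = 1/(1467505/27) = 27/1467505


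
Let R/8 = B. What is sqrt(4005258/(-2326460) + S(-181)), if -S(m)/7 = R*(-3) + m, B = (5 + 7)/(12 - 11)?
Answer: sqrt(4439911021879030)/1163230 ≈ 57.282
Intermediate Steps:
B = 12 (B = 12/1 = 12*1 = 12)
R = 96 (R = 8*12 = 96)
S(m) = 2016 - 7*m (S(m) = -7*(96*(-3) + m) = -7*(-288 + m) = 2016 - 7*m)
sqrt(4005258/(-2326460) + S(-181)) = sqrt(4005258/(-2326460) + (2016 - 7*(-181))) = sqrt(4005258*(-1/2326460) + (2016 + 1267)) = sqrt(-2002629/1163230 + 3283) = sqrt(3816881461/1163230) = sqrt(4439911021879030)/1163230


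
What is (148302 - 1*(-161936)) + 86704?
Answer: 396942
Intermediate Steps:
(148302 - 1*(-161936)) + 86704 = (148302 + 161936) + 86704 = 310238 + 86704 = 396942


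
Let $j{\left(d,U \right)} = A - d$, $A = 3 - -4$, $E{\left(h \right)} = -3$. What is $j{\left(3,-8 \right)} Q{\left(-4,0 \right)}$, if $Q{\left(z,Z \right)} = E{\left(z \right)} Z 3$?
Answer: $0$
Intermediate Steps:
$A = 7$ ($A = 3 + 4 = 7$)
$Q{\left(z,Z \right)} = - 9 Z$ ($Q{\left(z,Z \right)} = - 3 Z 3 = - 9 Z$)
$j{\left(d,U \right)} = 7 - d$
$j{\left(3,-8 \right)} Q{\left(-4,0 \right)} = \left(7 - 3\right) \left(\left(-9\right) 0\right) = \left(7 - 3\right) 0 = 4 \cdot 0 = 0$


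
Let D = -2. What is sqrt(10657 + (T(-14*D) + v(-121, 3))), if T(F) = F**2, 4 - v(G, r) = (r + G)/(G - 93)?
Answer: 2*sqrt(32756873)/107 ≈ 106.98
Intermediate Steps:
v(G, r) = 4 - (G + r)/(-93 + G) (v(G, r) = 4 - (r + G)/(G - 93) = 4 - (G + r)/(-93 + G))
sqrt(10657 + (T(-14*D) + v(-121, 3))) = sqrt(10657 + ((-14*(-2))**2 + (-372 - 1*3 + 3*(-121))/(-93 - 121))) = sqrt(10657 + (28**2 + (-372 - 3 - 363)/(-214))) = sqrt(10657 + (784 - 1/214*(-738))) = sqrt(10657 + (784 + 369/107)) = sqrt(10657 + 84257/107) = sqrt(1224556/107) = 2*sqrt(32756873)/107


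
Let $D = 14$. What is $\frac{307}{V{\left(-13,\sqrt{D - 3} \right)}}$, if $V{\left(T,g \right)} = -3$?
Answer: $- \frac{307}{3} \approx -102.33$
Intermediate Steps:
$\frac{307}{V{\left(-13,\sqrt{D - 3} \right)}} = \frac{307}{-3} = 307 \left(- \frac{1}{3}\right) = - \frac{307}{3}$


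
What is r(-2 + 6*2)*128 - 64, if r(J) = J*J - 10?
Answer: 11456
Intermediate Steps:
r(J) = -10 + J² (r(J) = J² - 10 = -10 + J²)
r(-2 + 6*2)*128 - 64 = (-10 + (-2 + 6*2)²)*128 - 64 = (-10 + (-2 + 12)²)*128 - 64 = (-10 + 10²)*128 - 64 = (-10 + 100)*128 - 64 = 90*128 - 64 = 11520 - 64 = 11456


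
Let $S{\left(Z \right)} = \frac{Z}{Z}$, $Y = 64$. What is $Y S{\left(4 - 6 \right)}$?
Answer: $64$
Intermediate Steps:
$S{\left(Z \right)} = 1$
$Y S{\left(4 - 6 \right)} = 64 \cdot 1 = 64$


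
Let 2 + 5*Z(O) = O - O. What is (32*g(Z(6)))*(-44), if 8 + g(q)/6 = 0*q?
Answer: 67584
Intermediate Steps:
Z(O) = -⅖ (Z(O) = -⅖ + (O - O)/5 = -⅖ + (⅕)*0 = -⅖ + 0 = -⅖)
g(q) = -48 (g(q) = -48 + 6*(0*q) = -48 + 6*0 = -48 + 0 = -48)
(32*g(Z(6)))*(-44) = (32*(-48))*(-44) = -1536*(-44) = 67584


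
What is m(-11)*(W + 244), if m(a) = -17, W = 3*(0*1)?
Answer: -4148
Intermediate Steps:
W = 0 (W = 3*0 = 0)
m(-11)*(W + 244) = -17*(0 + 244) = -17*244 = -4148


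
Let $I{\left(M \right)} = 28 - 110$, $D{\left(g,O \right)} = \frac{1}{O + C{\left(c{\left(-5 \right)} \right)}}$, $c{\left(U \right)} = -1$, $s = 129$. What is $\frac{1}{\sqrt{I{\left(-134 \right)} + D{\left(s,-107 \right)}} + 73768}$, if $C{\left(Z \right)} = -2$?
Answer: $\frac{8040712}{593147251755} - \frac{i \sqrt{974351}}{593147251755} \approx 1.3556 \cdot 10^{-5} - 1.6642 \cdot 10^{-9} i$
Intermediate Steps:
$D{\left(g,O \right)} = \frac{1}{-2 + O}$ ($D{\left(g,O \right)} = \frac{1}{O - 2} = \frac{1}{-2 + O}$)
$I{\left(M \right)} = -82$ ($I{\left(M \right)} = 28 - 110 = -82$)
$\frac{1}{\sqrt{I{\left(-134 \right)} + D{\left(s,-107 \right)}} + 73768} = \frac{1}{\sqrt{-82 + \frac{1}{-2 - 107}} + 73768} = \frac{1}{\sqrt{-82 + \frac{1}{-109}} + 73768} = \frac{1}{\sqrt{-82 - \frac{1}{109}} + 73768} = \frac{1}{\sqrt{- \frac{8939}{109}} + 73768} = \frac{1}{\frac{i \sqrt{974351}}{109} + 73768} = \frac{1}{73768 + \frac{i \sqrt{974351}}{109}}$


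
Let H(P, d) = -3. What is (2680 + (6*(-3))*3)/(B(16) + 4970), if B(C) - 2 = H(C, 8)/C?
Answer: 42016/79549 ≈ 0.52818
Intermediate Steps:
B(C) = 2 - 3/C
(2680 + (6*(-3))*3)/(B(16) + 4970) = (2680 + (6*(-3))*3)/((2 - 3/16) + 4970) = (2680 - 18*3)/((2 - 3*1/16) + 4970) = (2680 - 54)/((2 - 3/16) + 4970) = 2626/(29/16 + 4970) = 2626/(79549/16) = 2626*(16/79549) = 42016/79549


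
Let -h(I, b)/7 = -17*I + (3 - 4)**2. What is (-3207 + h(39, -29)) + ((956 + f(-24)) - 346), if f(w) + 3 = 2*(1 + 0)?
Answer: 2036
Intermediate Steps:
f(w) = -1 (f(w) = -3 + 2*(1 + 0) = -3 + 2*1 = -3 + 2 = -1)
h(I, b) = -7 + 119*I (h(I, b) = -7*(-17*I + (3 - 4)**2) = -7*(-17*I + (-1)**2) = -7*(-17*I + 1) = -7*(1 - 17*I) = -7 + 119*I)
(-3207 + h(39, -29)) + ((956 + f(-24)) - 346) = (-3207 + (-7 + 119*39)) + ((956 - 1) - 346) = (-3207 + (-7 + 4641)) + (955 - 346) = (-3207 + 4634) + 609 = 1427 + 609 = 2036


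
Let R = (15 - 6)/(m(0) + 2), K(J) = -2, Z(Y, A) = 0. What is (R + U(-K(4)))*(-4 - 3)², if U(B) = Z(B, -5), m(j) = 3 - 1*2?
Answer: 147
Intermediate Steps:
m(j) = 1 (m(j) = 3 - 2 = 1)
U(B) = 0
R = 3 (R = (15 - 6)/(1 + 2) = 9/3 = 9*(⅓) = 3)
(R + U(-K(4)))*(-4 - 3)² = (3 + 0)*(-4 - 3)² = 3*(-7)² = 3*49 = 147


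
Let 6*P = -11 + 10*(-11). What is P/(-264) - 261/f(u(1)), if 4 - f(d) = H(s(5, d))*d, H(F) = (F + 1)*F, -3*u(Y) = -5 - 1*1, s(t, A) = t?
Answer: 4775/1008 ≈ 4.7371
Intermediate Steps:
u(Y) = 2 (u(Y) = -(-5 - 1*1)/3 = -(-5 - 1)/3 = -1/3*(-6) = 2)
H(F) = F*(1 + F) (H(F) = (1 + F)*F = F*(1 + F))
P = -121/6 (P = (-11 + 10*(-11))/6 = (-11 - 110)/6 = (1/6)*(-121) = -121/6 ≈ -20.167)
f(d) = 4 - 30*d (f(d) = 4 - 5*(1 + 5)*d = 4 - 5*6*d = 4 - 30*d)
P/(-264) - 261/f(u(1)) = -121/6/(-264) - 261/(4 - 30*2) = -121/6*(-1/264) - 261/(4 - 60) = 11/144 - 261/(-56) = 11/144 - 261*(-1/56) = 11/144 + 261/56 = 4775/1008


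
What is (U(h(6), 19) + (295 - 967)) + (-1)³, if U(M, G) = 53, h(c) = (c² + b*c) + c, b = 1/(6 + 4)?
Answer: -620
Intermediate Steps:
b = ⅒ (b = 1/10 = ⅒ ≈ 0.10000)
h(c) = c² + 11*c/10 (h(c) = (c² + c/10) + c = c² + 11*c/10)
(U(h(6), 19) + (295 - 967)) + (-1)³ = (53 + (295 - 967)) + (-1)³ = (53 - 672) - 1 = -619 - 1 = -620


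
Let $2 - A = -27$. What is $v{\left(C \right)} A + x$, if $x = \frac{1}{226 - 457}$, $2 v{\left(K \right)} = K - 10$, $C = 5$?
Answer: $- \frac{33497}{462} \approx -72.504$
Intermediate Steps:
$A = 29$ ($A = 2 - -27 = 2 + 27 = 29$)
$v{\left(K \right)} = -5 + \frac{K}{2}$ ($v{\left(K \right)} = \frac{K - 10}{2} = \frac{-10 + K}{2} = -5 + \frac{K}{2}$)
$x = - \frac{1}{231}$ ($x = \frac{1}{-231} = - \frac{1}{231} \approx -0.004329$)
$v{\left(C \right)} A + x = \left(-5 + \frac{1}{2} \cdot 5\right) 29 - \frac{1}{231} = \left(-5 + \frac{5}{2}\right) 29 - \frac{1}{231} = \left(- \frac{5}{2}\right) 29 - \frac{1}{231} = - \frac{145}{2} - \frac{1}{231} = - \frac{33497}{462}$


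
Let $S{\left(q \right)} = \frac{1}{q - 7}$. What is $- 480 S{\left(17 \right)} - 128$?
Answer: $-176$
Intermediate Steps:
$S{\left(q \right)} = \frac{1}{-7 + q}$
$- 480 S{\left(17 \right)} - 128 = - \frac{480}{-7 + 17} - 128 = - \frac{480}{10} - 128 = \left(-480\right) \frac{1}{10} - 128 = -48 - 128 = -176$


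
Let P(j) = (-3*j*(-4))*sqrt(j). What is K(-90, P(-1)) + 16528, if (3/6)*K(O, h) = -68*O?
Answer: 28768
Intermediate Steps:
P(j) = 12*j**(3/2) (P(j) = (12*j)*sqrt(j) = 12*j**(3/2))
K(O, h) = -136*O (K(O, h) = 2*(-68*O) = -136*O)
K(-90, P(-1)) + 16528 = -136*(-90) + 16528 = 12240 + 16528 = 28768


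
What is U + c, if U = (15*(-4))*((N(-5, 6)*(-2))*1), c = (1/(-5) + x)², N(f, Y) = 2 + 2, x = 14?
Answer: 16761/25 ≈ 670.44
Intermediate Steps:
N(f, Y) = 4
c = 4761/25 (c = (1/(-5) + 14)² = (-⅕ + 14)² = (69/5)² = 4761/25 ≈ 190.44)
U = 480 (U = (15*(-4))*((4*(-2))*1) = -(-480) = -60*(-8) = 480)
U + c = 480 + 4761/25 = 16761/25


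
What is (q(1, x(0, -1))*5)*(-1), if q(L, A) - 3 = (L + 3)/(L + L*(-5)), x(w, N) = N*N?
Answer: -10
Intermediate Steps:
x(w, N) = N**2
q(L, A) = 3 - (3 + L)/(4*L) (q(L, A) = 3 + (L + 3)/(L + L*(-5)) = 3 + (3 + L)/(L - 5*L) = 3 + (3 + L)/((-4*L)) = 3 + (3 + L)*(-1/(4*L)) = 3 - (3 + L)/(4*L))
(q(1, x(0, -1))*5)*(-1) = (((1/4)*(-3 + 11*1)/1)*5)*(-1) = (((1/4)*1*(-3 + 11))*5)*(-1) = (((1/4)*1*8)*5)*(-1) = (2*5)*(-1) = 10*(-1) = -10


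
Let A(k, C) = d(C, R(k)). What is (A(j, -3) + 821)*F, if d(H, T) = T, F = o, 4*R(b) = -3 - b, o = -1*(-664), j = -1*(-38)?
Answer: 538338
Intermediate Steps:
j = 38
o = 664
R(b) = -¾ - b/4 (R(b) = (-3 - b)/4 = -¾ - b/4)
F = 664
A(k, C) = -¾ - k/4
(A(j, -3) + 821)*F = ((-¾ - ¼*38) + 821)*664 = ((-¾ - 19/2) + 821)*664 = (-41/4 + 821)*664 = (3243/4)*664 = 538338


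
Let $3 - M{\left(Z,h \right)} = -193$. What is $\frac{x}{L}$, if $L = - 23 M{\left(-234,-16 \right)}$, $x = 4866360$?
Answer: $- \frac{1216590}{1127} \approx -1079.5$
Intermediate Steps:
$M{\left(Z,h \right)} = 196$ ($M{\left(Z,h \right)} = 3 - -193 = 3 + 193 = 196$)
$L = -4508$ ($L = \left(-23\right) 196 = -4508$)
$\frac{x}{L} = \frac{4866360}{-4508} = 4866360 \left(- \frac{1}{4508}\right) = - \frac{1216590}{1127}$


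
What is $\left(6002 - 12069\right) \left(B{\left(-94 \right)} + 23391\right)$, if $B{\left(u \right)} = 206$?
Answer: $-143162999$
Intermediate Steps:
$\left(6002 - 12069\right) \left(B{\left(-94 \right)} + 23391\right) = \left(6002 - 12069\right) \left(206 + 23391\right) = \left(6002 - 12069\right) 23597 = \left(-6067\right) 23597 = -143162999$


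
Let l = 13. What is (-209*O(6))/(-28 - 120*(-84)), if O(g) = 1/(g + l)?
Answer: -11/10052 ≈ -0.0010943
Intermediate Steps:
O(g) = 1/(13 + g) (O(g) = 1/(g + 13) = 1/(13 + g))
(-209*O(6))/(-28 - 120*(-84)) = (-209/(13 + 6))/(-28 - 120*(-84)) = (-209/19)/(-28 + 10080) = -209*1/19/10052 = -11*1/10052 = -11/10052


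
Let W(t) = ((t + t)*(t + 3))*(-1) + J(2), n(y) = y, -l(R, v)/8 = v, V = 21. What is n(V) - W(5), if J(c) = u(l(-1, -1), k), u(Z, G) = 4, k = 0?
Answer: 97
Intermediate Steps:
l(R, v) = -8*v
J(c) = 4
W(t) = 4 - 2*t*(3 + t) (W(t) = ((t + t)*(t + 3))*(-1) + 4 = ((2*t)*(3 + t))*(-1) + 4 = (2*t*(3 + t))*(-1) + 4 = -2*t*(3 + t) + 4 = 4 - 2*t*(3 + t))
n(V) - W(5) = 21 - (4 - 6*5 - 2*5²) = 21 - (4 - 30 - 2*25) = 21 - (4 - 30 - 50) = 21 - 1*(-76) = 21 + 76 = 97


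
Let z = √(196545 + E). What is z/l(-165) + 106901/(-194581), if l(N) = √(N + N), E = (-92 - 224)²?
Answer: -106901/194581 - 7*I*√1996170/330 ≈ -0.54939 - 29.97*I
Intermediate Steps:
E = 99856 (E = (-316)² = 99856)
l(N) = √2*√N (l(N) = √(2*N) = √2*√N)
z = 7*√6049 (z = √(196545 + 99856) = √296401 = 7*√6049 ≈ 544.43)
z/l(-165) + 106901/(-194581) = (7*√6049)/((√2*√(-165))) + 106901/(-194581) = (7*√6049)/((√2*(I*√165))) + 106901*(-1/194581) = (7*√6049)/((I*√330)) - 106901/194581 = (7*√6049)*(-I*√330/330) - 106901/194581 = -7*I*√1996170/330 - 106901/194581 = -106901/194581 - 7*I*√1996170/330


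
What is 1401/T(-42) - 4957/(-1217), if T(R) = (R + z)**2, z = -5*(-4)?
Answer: 4104205/589028 ≈ 6.9678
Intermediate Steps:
z = 20
T(R) = (20 + R)**2 (T(R) = (R + 20)**2 = (20 + R)**2)
1401/T(-42) - 4957/(-1217) = 1401/((20 - 42)**2) - 4957/(-1217) = 1401/((-22)**2) - 4957*(-1/1217) = 1401/484 + 4957/1217 = 4104205/589028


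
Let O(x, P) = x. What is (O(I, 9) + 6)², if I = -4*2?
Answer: 4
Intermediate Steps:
I = -8
(O(I, 9) + 6)² = (-8 + 6)² = (-2)² = 4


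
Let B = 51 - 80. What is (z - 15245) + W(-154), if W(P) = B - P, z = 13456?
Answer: -1664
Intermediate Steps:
B = -29
W(P) = -29 - P
(z - 15245) + W(-154) = (13456 - 15245) + (-29 - 1*(-154)) = -1789 + (-29 + 154) = -1789 + 125 = -1664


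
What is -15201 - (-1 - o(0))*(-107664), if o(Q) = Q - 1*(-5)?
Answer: -661185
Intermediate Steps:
o(Q) = 5 + Q (o(Q) = Q + 5 = 5 + Q)
-15201 - (-1 - o(0))*(-107664) = -15201 - (-1 - (5 + 0))*(-107664) = -15201 - (-1 - 1*5)*(-107664) = -15201 - (-1 - 5)*(-107664) = -15201 - (-6)*(-107664) = -15201 - 1*645984 = -15201 - 645984 = -661185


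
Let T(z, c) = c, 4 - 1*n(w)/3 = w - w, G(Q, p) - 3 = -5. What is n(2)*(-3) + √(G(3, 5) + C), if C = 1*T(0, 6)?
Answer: -34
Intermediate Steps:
G(Q, p) = -2 (G(Q, p) = 3 - 5 = -2)
n(w) = 12 (n(w) = 12 - 3*(w - w) = 12 - 3*0 = 12 + 0 = 12)
C = 6 (C = 1*6 = 6)
n(2)*(-3) + √(G(3, 5) + C) = 12*(-3) + √(-2 + 6) = -36 + √4 = -36 + 2 = -34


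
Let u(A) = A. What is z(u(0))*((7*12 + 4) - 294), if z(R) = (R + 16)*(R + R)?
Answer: 0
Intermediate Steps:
z(R) = 2*R*(16 + R) (z(R) = (16 + R)*(2*R) = 2*R*(16 + R))
z(u(0))*((7*12 + 4) - 294) = (2*0*(16 + 0))*((7*12 + 4) - 294) = (2*0*16)*((84 + 4) - 294) = 0*(88 - 294) = 0*(-206) = 0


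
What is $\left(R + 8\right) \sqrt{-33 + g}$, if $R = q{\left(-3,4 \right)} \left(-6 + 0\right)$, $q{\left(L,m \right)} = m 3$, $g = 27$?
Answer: $- 64 i \sqrt{6} \approx - 156.77 i$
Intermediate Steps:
$q{\left(L,m \right)} = 3 m$
$R = -72$ ($R = 3 \cdot 4 \left(-6 + 0\right) = 12 \left(-6\right) = -72$)
$\left(R + 8\right) \sqrt{-33 + g} = \left(-72 + 8\right) \sqrt{-33 + 27} = - 64 \sqrt{-6} = - 64 i \sqrt{6}$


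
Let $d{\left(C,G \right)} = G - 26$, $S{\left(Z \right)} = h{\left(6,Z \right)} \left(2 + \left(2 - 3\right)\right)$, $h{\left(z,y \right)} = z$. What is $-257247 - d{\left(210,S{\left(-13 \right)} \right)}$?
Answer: $-257227$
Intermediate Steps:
$S{\left(Z \right)} = 6$ ($S{\left(Z \right)} = 6 \left(2 + \left(2 - 3\right)\right) = 6 \left(2 - 1\right) = 6 \cdot 1 = 6$)
$d{\left(C,G \right)} = -26 + G$
$-257247 - d{\left(210,S{\left(-13 \right)} \right)} = -257247 - \left(-26 + 6\right) = -257247 - -20 = -257247 + 20 = -257227$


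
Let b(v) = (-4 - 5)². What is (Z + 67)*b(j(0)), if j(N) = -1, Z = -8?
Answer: 4779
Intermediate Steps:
b(v) = 81 (b(v) = (-9)² = 81)
(Z + 67)*b(j(0)) = (-8 + 67)*81 = 59*81 = 4779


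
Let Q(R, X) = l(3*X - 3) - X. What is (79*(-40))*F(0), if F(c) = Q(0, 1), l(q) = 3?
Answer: -6320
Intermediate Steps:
Q(R, X) = 3 - X
F(c) = 2 (F(c) = 3 - 1*1 = 3 - 1 = 2)
(79*(-40))*F(0) = (79*(-40))*2 = -3160*2 = -6320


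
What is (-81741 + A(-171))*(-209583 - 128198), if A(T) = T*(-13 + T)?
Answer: 16982615337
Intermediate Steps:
(-81741 + A(-171))*(-209583 - 128198) = (-81741 - 171*(-13 - 171))*(-209583 - 128198) = (-81741 - 171*(-184))*(-337781) = (-81741 + 31464)*(-337781) = -50277*(-337781) = 16982615337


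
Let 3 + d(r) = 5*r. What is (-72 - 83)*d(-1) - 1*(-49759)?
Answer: 50999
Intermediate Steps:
d(r) = -3 + 5*r
(-72 - 83)*d(-1) - 1*(-49759) = (-72 - 83)*(-3 + 5*(-1)) - 1*(-49759) = -155*(-3 - 5) + 49759 = -155*(-8) + 49759 = 1240 + 49759 = 50999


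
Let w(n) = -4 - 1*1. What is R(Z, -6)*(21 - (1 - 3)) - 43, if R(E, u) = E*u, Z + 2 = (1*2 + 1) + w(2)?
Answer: 509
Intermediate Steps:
w(n) = -5 (w(n) = -4 - 1 = -5)
Z = -4 (Z = -2 + ((1*2 + 1) - 5) = -2 + ((2 + 1) - 5) = -2 + (3 - 5) = -2 - 2 = -4)
R(Z, -6)*(21 - (1 - 3)) - 43 = (-4*(-6))*(21 - (1 - 3)) - 43 = 24*(21 - (-2)) - 43 = 24*(21 - 1*(-2)) - 43 = 24*(21 + 2) - 43 = 24*23 - 43 = 552 - 43 = 509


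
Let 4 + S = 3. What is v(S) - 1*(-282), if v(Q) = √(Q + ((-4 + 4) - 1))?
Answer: 282 + I*√2 ≈ 282.0 + 1.4142*I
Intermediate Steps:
S = -1 (S = -4 + 3 = -1)
v(Q) = √(-1 + Q) (v(Q) = √(Q + (0 - 1)) = √(Q - 1) = √(-1 + Q))
v(S) - 1*(-282) = √(-1 - 1) - 1*(-282) = √(-2) + 282 = I*√2 + 282 = 282 + I*√2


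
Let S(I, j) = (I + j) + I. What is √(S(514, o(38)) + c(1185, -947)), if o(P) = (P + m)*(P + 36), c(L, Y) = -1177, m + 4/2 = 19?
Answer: √3921 ≈ 62.618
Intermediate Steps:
m = 17 (m = -2 + 19 = 17)
o(P) = (17 + P)*(36 + P) (o(P) = (P + 17)*(P + 36) = (17 + P)*(36 + P))
S(I, j) = j + 2*I
√(S(514, o(38)) + c(1185, -947)) = √(((612 + 38² + 53*38) + 2*514) - 1177) = √(((612 + 1444 + 2014) + 1028) - 1177) = √((4070 + 1028) - 1177) = √(5098 - 1177) = √3921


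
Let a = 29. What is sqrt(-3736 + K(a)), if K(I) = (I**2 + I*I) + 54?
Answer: 20*I*sqrt(5) ≈ 44.721*I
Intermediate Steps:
K(I) = 54 + 2*I**2 (K(I) = (I**2 + I**2) + 54 = 2*I**2 + 54 = 54 + 2*I**2)
sqrt(-3736 + K(a)) = sqrt(-3736 + (54 + 2*29**2)) = sqrt(-3736 + (54 + 2*841)) = sqrt(-3736 + (54 + 1682)) = sqrt(-3736 + 1736) = sqrt(-2000) = 20*I*sqrt(5)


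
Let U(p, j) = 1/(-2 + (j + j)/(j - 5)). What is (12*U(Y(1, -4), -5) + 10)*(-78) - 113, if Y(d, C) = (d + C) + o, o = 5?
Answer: 43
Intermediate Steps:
Y(d, C) = 5 + C + d (Y(d, C) = (d + C) + 5 = (C + d) + 5 = 5 + C + d)
U(p, j) = 1/(-2 + 2*j/(-5 + j)) (U(p, j) = 1/(-2 + (2*j)/(-5 + j)) = 1/(-2 + 2*j/(-5 + j)))
(12*U(Y(1, -4), -5) + 10)*(-78) - 113 = (12*(-½ + (⅒)*(-5)) + 10)*(-78) - 113 = (12*(-½ - ½) + 10)*(-78) - 113 = (12*(-1) + 10)*(-78) - 113 = (-12 + 10)*(-78) - 113 = -2*(-78) - 113 = 156 - 113 = 43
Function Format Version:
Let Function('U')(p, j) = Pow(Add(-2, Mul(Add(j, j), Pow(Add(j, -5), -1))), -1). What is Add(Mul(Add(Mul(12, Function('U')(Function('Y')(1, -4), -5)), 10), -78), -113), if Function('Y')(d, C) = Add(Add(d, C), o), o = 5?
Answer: 43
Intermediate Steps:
Function('Y')(d, C) = Add(5, C, d) (Function('Y')(d, C) = Add(Add(d, C), 5) = Add(Add(C, d), 5) = Add(5, C, d))
Function('U')(p, j) = Pow(Add(-2, Mul(2, j, Pow(Add(-5, j), -1))), -1) (Function('U')(p, j) = Pow(Add(-2, Mul(Mul(2, j), Pow(Add(-5, j), -1))), -1) = Pow(Add(-2, Mul(2, j, Pow(Add(-5, j), -1))), -1))
Add(Mul(Add(Mul(12, Function('U')(Function('Y')(1, -4), -5)), 10), -78), -113) = Add(Mul(Add(Mul(12, Add(Rational(-1, 2), Mul(Rational(1, 10), -5))), 10), -78), -113) = Add(Mul(Add(Mul(12, Add(Rational(-1, 2), Rational(-1, 2))), 10), -78), -113) = Add(Mul(Add(Mul(12, -1), 10), -78), -113) = Add(Mul(Add(-12, 10), -78), -113) = Add(Mul(-2, -78), -113) = Add(156, -113) = 43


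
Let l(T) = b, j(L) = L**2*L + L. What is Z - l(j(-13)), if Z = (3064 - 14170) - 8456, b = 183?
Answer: -19745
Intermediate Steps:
j(L) = L + L**3 (j(L) = L**3 + L = L + L**3)
l(T) = 183
Z = -19562 (Z = -11106 - 8456 = -19562)
Z - l(j(-13)) = -19562 - 1*183 = -19562 - 183 = -19745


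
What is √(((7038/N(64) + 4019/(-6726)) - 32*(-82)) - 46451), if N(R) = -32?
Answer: I*√7970679139695/13452 ≈ 209.88*I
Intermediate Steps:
√(((7038/N(64) + 4019/(-6726)) - 32*(-82)) - 46451) = √(((7038/(-32) + 4019/(-6726)) - 32*(-82)) - 46451) = √(((7038*(-1/32) + 4019*(-1/6726)) + 2624) - 46451) = √(((-3519/16 - 4019/6726) + 2624) - 46451) = √((-11866549/53808 + 2624) - 46451) = √(129325643/53808 - 46451) = √(-2370109765/53808) = I*√7970679139695/13452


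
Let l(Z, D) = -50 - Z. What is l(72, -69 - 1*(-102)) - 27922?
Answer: -28044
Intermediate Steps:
l(72, -69 - 1*(-102)) - 27922 = (-50 - 1*72) - 27922 = (-50 - 72) - 27922 = -122 - 27922 = -28044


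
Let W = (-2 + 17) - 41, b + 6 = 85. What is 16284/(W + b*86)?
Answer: 1357/564 ≈ 2.4060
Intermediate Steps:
b = 79 (b = -6 + 85 = 79)
W = -26 (W = 15 - 41 = -26)
16284/(W + b*86) = 16284/(-26 + 79*86) = 16284/(-26 + 6794) = 16284/6768 = 16284*(1/6768) = 1357/564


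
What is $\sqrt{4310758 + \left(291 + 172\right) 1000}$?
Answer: $\sqrt{4773758} \approx 2184.9$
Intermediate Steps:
$\sqrt{4310758 + \left(291 + 172\right) 1000} = \sqrt{4310758 + 463 \cdot 1000} = \sqrt{4310758 + 463000} = \sqrt{4773758}$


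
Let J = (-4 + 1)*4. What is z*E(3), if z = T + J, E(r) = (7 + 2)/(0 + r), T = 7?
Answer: -15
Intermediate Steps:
E(r) = 9/r
J = -12 (J = -3*4 = -12)
z = -5 (z = 7 - 12 = -5)
z*E(3) = -45/3 = -5*3 = -15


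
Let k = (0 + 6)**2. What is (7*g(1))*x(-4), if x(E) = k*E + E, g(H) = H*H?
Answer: -1036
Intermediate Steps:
k = 36 (k = 6**2 = 36)
g(H) = H**2
x(E) = 37*E (x(E) = 36*E + E = 37*E)
(7*g(1))*x(-4) = (7*1**2)*(37*(-4)) = (7*1)*(-148) = 7*(-148) = -1036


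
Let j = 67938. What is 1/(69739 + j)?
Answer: 1/137677 ≈ 7.2634e-6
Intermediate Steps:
1/(69739 + j) = 1/(69739 + 67938) = 1/137677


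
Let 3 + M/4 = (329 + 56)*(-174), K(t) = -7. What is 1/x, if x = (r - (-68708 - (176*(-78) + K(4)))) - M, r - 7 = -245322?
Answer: 1/77630 ≈ 1.2882e-5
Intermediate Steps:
r = -245315 (r = 7 - 245322 = -245315)
M = -267972 (M = -12 + 4*((329 + 56)*(-174)) = -12 + 4*(385*(-174)) = -12 + 4*(-66990) = -12 - 267960 = -267972)
x = 77630 (x = (-245315 - (-68708 - (176*(-78) - 7))) - 1*(-267972) = (-245315 - (-68708 - (-13728 - 7))) + 267972 = (-245315 - (-68708 - 1*(-13735))) + 267972 = (-245315 - (-68708 + 13735)) + 267972 = (-245315 - 1*(-54973)) + 267972 = (-245315 + 54973) + 267972 = -190342 + 267972 = 77630)
1/x = 1/77630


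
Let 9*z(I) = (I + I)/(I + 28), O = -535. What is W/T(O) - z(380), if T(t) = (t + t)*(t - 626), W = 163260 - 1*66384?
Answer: -1362029/10559295 ≈ -0.12899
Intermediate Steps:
W = 96876 (W = 163260 - 66384 = 96876)
T(t) = 2*t*(-626 + t) (T(t) = (2*t)*(-626 + t) = 2*t*(-626 + t))
z(I) = 2*I/(9*(28 + I)) (z(I) = ((I + I)/(I + 28))/9 = ((2*I)/(28 + I))/9 = (2*I/(28 + I))/9 = 2*I/(9*(28 + I)))
W/T(O) - z(380) = 96876/((2*(-535)*(-626 - 535))) - 2*380/(9*(28 + 380)) = 96876/((2*(-535)*(-1161))) - 2*380/(9*408) = 96876/1242270 - 2*380/(9*408) = 96876*(1/1242270) - 1*95/459 = 1794/23005 - 95/459 = -1362029/10559295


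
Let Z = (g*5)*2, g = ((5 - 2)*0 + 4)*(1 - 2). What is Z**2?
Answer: 1600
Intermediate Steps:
g = -4 (g = (3*0 + 4)*(-1) = (0 + 4)*(-1) = 4*(-1) = -4)
Z = -40 (Z = -4*5*2 = -20*2 = -40)
Z**2 = (-40)**2 = 1600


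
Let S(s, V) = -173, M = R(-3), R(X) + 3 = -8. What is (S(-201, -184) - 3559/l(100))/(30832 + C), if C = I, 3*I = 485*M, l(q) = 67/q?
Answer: -1102473/5839787 ≈ -0.18879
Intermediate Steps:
R(X) = -11 (R(X) = -3 - 8 = -11)
M = -11
I = -5335/3 (I = (485*(-11))/3 = (⅓)*(-5335) = -5335/3 ≈ -1778.3)
C = -5335/3 ≈ -1778.3
(S(-201, -184) - 3559/l(100))/(30832 + C) = (-173 - 3559/(67/100))/(30832 - 5335/3) = (-173 - 3559/(67*(1/100)))/(87161/3) = (-173 - 3559/67/100)*(3/87161) = (-173 - 3559*100/67)*(3/87161) = (-173 - 355900/67)*(3/87161) = -367491/67*3/87161 = -1102473/5839787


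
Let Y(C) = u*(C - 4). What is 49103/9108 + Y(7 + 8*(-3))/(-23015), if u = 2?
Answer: 1130488081/209620620 ≈ 5.3930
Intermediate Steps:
Y(C) = -8 + 2*C (Y(C) = 2*(C - 4) = 2*(-4 + C) = -8 + 2*C)
49103/9108 + Y(7 + 8*(-3))/(-23015) = 49103/9108 + (-8 + 2*(7 + 8*(-3)))/(-23015) = 49103*(1/9108) + (-8 + 2*(7 - 24))*(-1/23015) = 49103/9108 + (-8 + 2*(-17))*(-1/23015) = 49103/9108 + (-8 - 34)*(-1/23015) = 49103/9108 - 42*(-1/23015) = 49103/9108 + 42/23015 = 1130488081/209620620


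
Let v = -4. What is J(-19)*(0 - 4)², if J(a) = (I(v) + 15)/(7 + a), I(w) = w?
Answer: -44/3 ≈ -14.667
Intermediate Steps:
J(a) = 11/(7 + a) (J(a) = (-4 + 15)/(7 + a) = 11/(7 + a))
J(-19)*(0 - 4)² = (11/(7 - 19))*(0 - 4)² = (11/(-12))*(-4)² = (11*(-1/12))*16 = -11/12*16 = -44/3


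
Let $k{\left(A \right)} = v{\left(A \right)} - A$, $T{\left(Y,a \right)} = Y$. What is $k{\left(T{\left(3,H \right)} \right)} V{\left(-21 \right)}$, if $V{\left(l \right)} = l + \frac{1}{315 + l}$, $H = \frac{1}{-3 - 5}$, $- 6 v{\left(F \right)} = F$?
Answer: $\frac{6173}{84} \approx 73.488$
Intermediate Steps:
$v{\left(F \right)} = - \frac{F}{6}$
$H = - \frac{1}{8}$ ($H = \frac{1}{-8} = - \frac{1}{8} \approx -0.125$)
$k{\left(A \right)} = - \frac{7 A}{6}$ ($k{\left(A \right)} = - \frac{A}{6} - A = - \frac{7 A}{6}$)
$k{\left(T{\left(3,H \right)} \right)} V{\left(-21 \right)} = \left(- \frac{7}{6}\right) 3 \frac{1 + \left(-21\right)^{2} + 315 \left(-21\right)}{315 - 21} = - \frac{7 \frac{1 + 441 - 6615}{294}}{2} = - \frac{7 \cdot \frac{1}{294} \left(-6173\right)}{2} = \left(- \frac{7}{2}\right) \left(- \frac{6173}{294}\right) = \frac{6173}{84}$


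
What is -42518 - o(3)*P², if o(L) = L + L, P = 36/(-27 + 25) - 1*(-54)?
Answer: -50294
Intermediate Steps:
P = 36 (P = 36/(-2) + 54 = 36*(-½) + 54 = -18 + 54 = 36)
o(L) = 2*L
-42518 - o(3)*P² = -42518 - 2*3*36² = -42518 - 6*1296 = -42518 - 1*7776 = -42518 - 7776 = -50294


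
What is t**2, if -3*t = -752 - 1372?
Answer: 501264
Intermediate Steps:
t = 708 (t = -(-752 - 1372)/3 = -1/3*(-2124) = 708)
t**2 = 708**2 = 501264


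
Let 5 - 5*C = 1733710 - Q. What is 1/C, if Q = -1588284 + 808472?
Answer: -5/2513517 ≈ -1.9892e-6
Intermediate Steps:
Q = -779812
C = -2513517/5 (C = 1 - (1733710 - 1*(-779812))/5 = 1 - (1733710 + 779812)/5 = 1 - ⅕*2513522 = 1 - 2513522/5 = -2513517/5 ≈ -5.0270e+5)
1/C = 1/(-2513517/5) = -5/2513517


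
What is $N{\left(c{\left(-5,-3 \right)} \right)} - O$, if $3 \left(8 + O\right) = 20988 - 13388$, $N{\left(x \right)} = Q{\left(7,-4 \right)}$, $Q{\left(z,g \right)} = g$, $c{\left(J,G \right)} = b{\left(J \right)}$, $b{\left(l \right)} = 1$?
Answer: $- \frac{7588}{3} \approx -2529.3$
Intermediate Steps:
$c{\left(J,G \right)} = 1$
$N{\left(x \right)} = -4$
$O = \frac{7576}{3}$ ($O = -8 + \frac{20988 - 13388}{3} = -8 + \frac{1}{3} \cdot 7600 = -8 + \frac{7600}{3} = \frac{7576}{3} \approx 2525.3$)
$N{\left(c{\left(-5,-3 \right)} \right)} - O = -4 - \frac{7576}{3} = - \frac{7588}{3}$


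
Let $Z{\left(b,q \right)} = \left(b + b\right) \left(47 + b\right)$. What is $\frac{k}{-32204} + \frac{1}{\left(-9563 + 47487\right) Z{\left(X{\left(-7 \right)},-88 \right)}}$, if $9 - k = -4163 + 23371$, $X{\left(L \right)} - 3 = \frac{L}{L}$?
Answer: $\frac{74266501403}{124573058592} \approx 0.59617$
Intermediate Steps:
$X{\left(L \right)} = 4$ ($X{\left(L \right)} = 3 + \frac{L}{L} = 3 + 1 = 4$)
$k = -19199$ ($k = 9 - \left(-4163 + 23371\right) = 9 - 19208 = -19199$)
$Z{\left(b,q \right)} = 2 b \left(47 + b\right)$
$\frac{k}{-32204} + \frac{1}{\left(-9563 + 47487\right) Z{\left(X{\left(-7 \right)},-88 \right)}} = - \frac{19199}{-32204} + \frac{1}{\left(-9563 + 47487\right) 2 \cdot 4 \left(47 + 4\right)} = \left(-19199\right) \left(- \frac{1}{32204}\right) + \frac{1}{37924 \cdot 2 \cdot 4 \cdot 51} = \frac{19199}{32204} + \frac{1}{37924 \cdot 408} = \frac{19199}{32204} + \frac{1}{37924} \cdot \frac{1}{408} = \frac{19199}{32204} + \frac{1}{15472992} = \frac{74266501403}{124573058592}$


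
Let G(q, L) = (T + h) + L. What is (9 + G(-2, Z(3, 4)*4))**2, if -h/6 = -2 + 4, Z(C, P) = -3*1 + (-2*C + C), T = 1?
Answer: 676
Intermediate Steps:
Z(C, P) = -3 - C
h = -12 (h = -6*(-2 + 4) = -6*2 = -12)
G(q, L) = -11 + L (G(q, L) = (1 - 12) + L = -11 + L)
(9 + G(-2, Z(3, 4)*4))**2 = (9 + (-11 + (-3 - 1*3)*4))**2 = (9 + (-11 + (-3 - 3)*4))**2 = (9 + (-11 - 6*4))**2 = (9 + (-11 - 24))**2 = (9 - 35)**2 = (-26)**2 = 676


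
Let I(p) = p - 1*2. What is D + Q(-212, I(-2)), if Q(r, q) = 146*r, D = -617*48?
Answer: -60568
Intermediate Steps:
D = -29616
I(p) = -2 + p (I(p) = p - 2 = -2 + p)
D + Q(-212, I(-2)) = -29616 + 146*(-212) = -29616 - 30952 = -60568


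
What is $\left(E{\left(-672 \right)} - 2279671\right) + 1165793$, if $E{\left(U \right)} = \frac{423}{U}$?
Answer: $- \frac{249508813}{224} \approx -1.1139 \cdot 10^{6}$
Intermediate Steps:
$\left(E{\left(-672 \right)} - 2279671\right) + 1165793 = \left(\frac{423}{-672} - 2279671\right) + 1165793 = \left(423 \left(- \frac{1}{672}\right) - 2279671\right) + 1165793 = \left(- \frac{141}{224} - 2279671\right) + 1165793 = - \frac{510646445}{224} + 1165793 = - \frac{249508813}{224}$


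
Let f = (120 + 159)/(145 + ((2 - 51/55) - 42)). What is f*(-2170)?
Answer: -1849925/318 ≈ -5817.4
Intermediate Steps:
f = 1705/636 (f = 279/(145 + ((2 - 51*1/55) - 42)) = 279/(145 + ((2 - 51/55) - 42)) = 279/(145 + (59/55 - 42)) = 279/(145 - 2251/55) = 279/(5724/55) = 279*(55/5724) = 1705/636 ≈ 2.6808)
f*(-2170) = (1705/636)*(-2170) = -1849925/318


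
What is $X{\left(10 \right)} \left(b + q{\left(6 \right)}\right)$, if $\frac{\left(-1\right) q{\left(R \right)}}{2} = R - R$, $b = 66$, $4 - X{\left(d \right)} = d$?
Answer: $-396$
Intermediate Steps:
$X{\left(d \right)} = 4 - d$
$q{\left(R \right)} = 0$ ($q{\left(R \right)} = - 2 \left(R - R\right) = \left(-2\right) 0 = 0$)
$X{\left(10 \right)} \left(b + q{\left(6 \right)}\right) = \left(4 - 10\right) \left(66 + 0\right) = \left(4 - 10\right) 66 = \left(-6\right) 66 = -396$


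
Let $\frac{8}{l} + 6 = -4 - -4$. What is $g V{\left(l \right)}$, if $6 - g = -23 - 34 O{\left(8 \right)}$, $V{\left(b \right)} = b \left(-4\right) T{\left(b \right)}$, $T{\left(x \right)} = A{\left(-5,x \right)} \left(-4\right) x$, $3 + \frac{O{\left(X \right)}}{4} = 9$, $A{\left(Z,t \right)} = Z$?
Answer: $- \frac{1081600}{9} \approx -1.2018 \cdot 10^{5}$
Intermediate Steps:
$l = - \frac{4}{3}$ ($l = \frac{8}{-6 - 0} = \frac{8}{-6 + \left(-4 + 4\right)} = \frac{8}{-6 + 0} = \frac{8}{-6} = 8 \left(- \frac{1}{6}\right) = - \frac{4}{3} \approx -1.3333$)
$O{\left(X \right)} = 24$ ($O{\left(X \right)} = -12 + 4 \cdot 9 = -12 + 36 = 24$)
$T{\left(x \right)} = 20 x$ ($T{\left(x \right)} = \left(-5\right) \left(-4\right) x = 20 x$)
$V{\left(b \right)} = - 80 b^{2}$ ($V{\left(b \right)} = b \left(-4\right) 20 b = - 4 b 20 b = - 80 b^{2}$)
$g = 845$ ($g = 6 - \left(-23 - 816\right) = 6 - -839 = 6 + 839 = 845$)
$g V{\left(l \right)} = 845 \left(- 80 \left(- \frac{4}{3}\right)^{2}\right) = 845 \left(\left(-80\right) \frac{16}{9}\right) = 845 \left(- \frac{1280}{9}\right) = - \frac{1081600}{9}$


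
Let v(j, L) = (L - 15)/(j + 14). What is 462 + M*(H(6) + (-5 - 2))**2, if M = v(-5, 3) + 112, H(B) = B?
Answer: 1718/3 ≈ 572.67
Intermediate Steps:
v(j, L) = (-15 + L)/(14 + j)
M = 332/3 (M = (-15 + 3)/(14 - 5) + 112 = -12/9 + 112 = (1/9)*(-12) + 112 = -4/3 + 112 = 332/3 ≈ 110.67)
462 + M*(H(6) + (-5 - 2))**2 = 462 + 332*(6 + (-5 - 2))**2/3 = 462 + 332*(6 - 7)**2/3 = 462 + (332/3)*(-1)**2 = 462 + (332/3)*1 = 462 + 332/3 = 1718/3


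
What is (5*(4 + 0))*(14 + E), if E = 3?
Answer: 340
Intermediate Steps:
(5*(4 + 0))*(14 + E) = (5*(4 + 0))*(14 + 3) = (5*4)*17 = 20*17 = 340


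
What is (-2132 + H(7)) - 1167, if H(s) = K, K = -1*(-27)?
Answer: -3272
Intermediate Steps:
K = 27
H(s) = 27
(-2132 + H(7)) - 1167 = (-2132 + 27) - 1167 = -2105 - 1167 = -3272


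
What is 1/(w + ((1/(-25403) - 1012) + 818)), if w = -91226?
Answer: -25403/2322342261 ≈ -1.0939e-5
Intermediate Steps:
1/(w + ((1/(-25403) - 1012) + 818)) = 1/(-91226 + ((1/(-25403) - 1012) + 818)) = 1/(-91226 + ((-1/25403 - 1012) + 818)) = 1/(-91226 + (-25707837/25403 + 818)) = 1/(-91226 - 4928183/25403) = 1/(-2322342261/25403) = -25403/2322342261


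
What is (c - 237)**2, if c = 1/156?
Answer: 1366854841/24336 ≈ 56166.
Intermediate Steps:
c = 1/156 ≈ 0.0064103
(c - 237)**2 = (1/156 - 237)**2 = (-36971/156)**2 = 1366854841/24336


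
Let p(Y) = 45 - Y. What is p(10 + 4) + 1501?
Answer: 1532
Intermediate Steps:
p(10 + 4) + 1501 = (45 - (10 + 4)) + 1501 = (45 - 1*14) + 1501 = (45 - 14) + 1501 = 31 + 1501 = 1532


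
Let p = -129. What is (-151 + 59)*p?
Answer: 11868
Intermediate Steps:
(-151 + 59)*p = (-151 + 59)*(-129) = -92*(-129) = 11868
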